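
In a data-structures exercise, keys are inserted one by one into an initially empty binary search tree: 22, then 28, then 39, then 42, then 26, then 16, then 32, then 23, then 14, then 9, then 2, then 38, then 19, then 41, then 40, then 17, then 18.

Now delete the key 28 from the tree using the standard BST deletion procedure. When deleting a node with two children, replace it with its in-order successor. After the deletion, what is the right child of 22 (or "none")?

22: root
28: right child of 22 (depth 1)
39: right child of 28 (depth 2)
42: right child of 39 (depth 3)
26: left child of 28 (depth 2)
16: left child of 22 (depth 1)
32: left child of 39 (depth 3)
23: left child of 26 (depth 3)
14: left child of 16 (depth 2)
9: left child of 14 (depth 3)
2: left child of 9 (depth 4)
38: right child of 32 (depth 4)
19: right child of 16 (depth 2)
41: left child of 42 (depth 4)
40: left child of 41 (depth 5)
17: left child of 19 (depth 3)
18: right child of 17 (depth 4)

Delete 28 (two children — replace with in-order successor).
After deletion, 22's right child: 32.

32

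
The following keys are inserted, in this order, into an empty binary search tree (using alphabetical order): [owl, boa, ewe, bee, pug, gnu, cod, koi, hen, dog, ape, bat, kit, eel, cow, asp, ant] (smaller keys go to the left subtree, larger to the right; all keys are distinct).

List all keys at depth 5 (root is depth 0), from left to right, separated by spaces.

Resulting structure (node: left, right):
  owl: L=boa, R=pug
  boa: L=bee, R=ewe
  ewe: L=cod, R=gnu
  bee: L=ape, R=–
  pug: L=–, R=–
  gnu: L=–, R=koi
  cod: L=–, R=dog
  koi: L=hen, R=–
  hen: L=–, R=kit
  dog: L=cow, R=eel
  ape: L=ant, R=bat
  bat: L=asp, R=–
  kit: L=–, R=–
  eel: L=–, R=–
  cow: L=–, R=–
  asp: L=–, R=–
  ant: L=–, R=–

asp cow eel hen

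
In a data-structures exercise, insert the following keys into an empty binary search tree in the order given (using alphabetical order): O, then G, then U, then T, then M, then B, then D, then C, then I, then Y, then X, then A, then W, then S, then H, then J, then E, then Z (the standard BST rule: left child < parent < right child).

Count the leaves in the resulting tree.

Insert O: tree is empty, so O becomes the root.
Insert G: G < O → go left. Place as left child of O.
Insert U: U > O → go right. Place as right child of O.
Insert T: T > O → go right; T < U → go left. Place as left child of U.
Insert M: M < O → go left; M > G → go right. Place as right child of G.
Insert B: B < O → go left; B < G → go left. Place as left child of G.
Insert D: D < O → go left; D < G → go left; D > B → go right. Place as right child of B.
Insert C: C < O → go left; C < G → go left; C > B → go right; C < D → go left. Place as left child of D.
Insert I: I < O → go left; I > G → go right; I < M → go left. Place as left child of M.
Insert Y: Y > O → go right; Y > U → go right. Place as right child of U.
Insert X: X > O → go right; X > U → go right; X < Y → go left. Place as left child of Y.
Insert A: A < O → go left; A < G → go left; A < B → go left. Place as left child of B.
Insert W: W > O → go right; W > U → go right; W < Y → go left; W < X → go left. Place as left child of X.
Insert S: S > O → go right; S < U → go left; S < T → go left. Place as left child of T.
Insert H: H < O → go left; H > G → go right; H < M → go left; H < I → go left. Place as left child of I.
Insert J: J < O → go left; J > G → go right; J < M → go left; J > I → go right. Place as right child of I.
Insert E: E < O → go left; E < G → go left; E > B → go right; E > D → go right. Place as right child of D.
Insert Z: Z > O → go right; Z > U → go right; Z > Y → go right. Place as right child of Y.

Leaves: A, C, E, H, J, S, W, Z — 8 in total.

8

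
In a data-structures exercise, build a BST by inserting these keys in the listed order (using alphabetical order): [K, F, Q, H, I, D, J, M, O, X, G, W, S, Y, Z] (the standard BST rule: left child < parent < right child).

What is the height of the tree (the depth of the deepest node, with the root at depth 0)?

K: root
F: left child of K (depth 1)
Q: right child of K (depth 1)
H: right child of F (depth 2)
I: right child of H (depth 3)
D: left child of F (depth 2)
J: right child of I (depth 4)
M: left child of Q (depth 2)
O: right child of M (depth 3)
X: right child of Q (depth 2)
G: left child of H (depth 3)
W: left child of X (depth 3)
S: left child of W (depth 4)
Y: right child of X (depth 3)
Z: right child of Y (depth 4)

The deepest node is J at depth 4.

4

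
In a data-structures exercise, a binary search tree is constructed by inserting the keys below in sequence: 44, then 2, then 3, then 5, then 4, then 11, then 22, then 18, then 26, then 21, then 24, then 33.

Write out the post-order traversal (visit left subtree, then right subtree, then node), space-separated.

4 21 18 24 33 26 22 11 5 3 2 44

44: root
2: left child of 44 (depth 1)
3: right child of 2 (depth 2)
5: right child of 3 (depth 3)
4: left child of 5 (depth 4)
11: right child of 5 (depth 4)
22: right child of 11 (depth 5)
18: left child of 22 (depth 6)
26: right child of 22 (depth 6)
21: right child of 18 (depth 7)
24: left child of 26 (depth 7)
33: right child of 26 (depth 7)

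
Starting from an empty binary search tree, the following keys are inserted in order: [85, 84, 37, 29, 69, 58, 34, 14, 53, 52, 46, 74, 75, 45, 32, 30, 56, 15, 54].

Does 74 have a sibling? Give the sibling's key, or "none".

Resulting structure (node: left, right):
  85: L=84, R=–
  84: L=37, R=–
  37: L=29, R=69
  29: L=14, R=34
  69: L=58, R=74
  58: L=53, R=–
  34: L=32, R=–
  14: L=–, R=15
  53: L=52, R=56
  52: L=46, R=–
  46: L=45, R=–
  74: L=–, R=75
  75: L=–, R=–
  45: L=–, R=–
  32: L=30, R=–
  30: L=–, R=–
  56: L=54, R=–
  15: L=–, R=–
  54: L=–, R=–

74's parent is 69; the other child of 69 is 58.

58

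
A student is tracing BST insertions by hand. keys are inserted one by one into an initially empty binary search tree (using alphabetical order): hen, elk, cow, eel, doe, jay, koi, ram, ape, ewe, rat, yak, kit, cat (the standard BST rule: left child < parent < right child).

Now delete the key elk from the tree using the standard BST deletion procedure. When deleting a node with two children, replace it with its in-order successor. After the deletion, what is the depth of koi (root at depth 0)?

2

Insert hen: tree is empty, so hen becomes the root.
Insert elk: elk < hen → go left. Place as left child of hen.
Insert cow: cow < hen → go left; cow < elk → go left. Place as left child of elk.
Insert eel: eel < hen → go left; eel < elk → go left; eel > cow → go right. Place as right child of cow.
Insert doe: doe < hen → go left; doe < elk → go left; doe > cow → go right; doe < eel → go left. Place as left child of eel.
Insert jay: jay > hen → go right. Place as right child of hen.
Insert koi: koi > hen → go right; koi > jay → go right. Place as right child of jay.
Insert ram: ram > hen → go right; ram > jay → go right; ram > koi → go right. Place as right child of koi.
Insert ape: ape < hen → go left; ape < elk → go left; ape < cow → go left. Place as left child of cow.
Insert ewe: ewe < hen → go left; ewe > elk → go right. Place as right child of elk.
Insert rat: rat > hen → go right; rat > jay → go right; rat > koi → go right; rat > ram → go right. Place as right child of ram.
Insert yak: yak > hen → go right; yak > jay → go right; yak > koi → go right; yak > ram → go right; yak > rat → go right. Place as right child of rat.
Insert kit: kit > hen → go right; kit > jay → go right; kit < koi → go left. Place as left child of koi.
Insert cat: cat < hen → go left; cat < elk → go left; cat < cow → go left; cat > ape → go right. Place as right child of ape.

Delete elk (two children — replace with in-order successor).
After deletion, path to koi: hen → jay → koi.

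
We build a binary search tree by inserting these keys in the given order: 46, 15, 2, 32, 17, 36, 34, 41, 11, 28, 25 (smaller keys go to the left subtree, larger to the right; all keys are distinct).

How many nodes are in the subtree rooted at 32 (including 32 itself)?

Resulting structure (node: left, right):
  46: L=15, R=–
  15: L=2, R=32
  2: L=–, R=11
  32: L=17, R=36
  17: L=–, R=28
  36: L=34, R=41
  34: L=–, R=–
  41: L=–, R=–
  11: L=–, R=–
  28: L=25, R=–
  25: L=–, R=–

Subtree rooted at 32 contains: 32, 17, 28, 25, 36, 34, 41 — 7 nodes.

7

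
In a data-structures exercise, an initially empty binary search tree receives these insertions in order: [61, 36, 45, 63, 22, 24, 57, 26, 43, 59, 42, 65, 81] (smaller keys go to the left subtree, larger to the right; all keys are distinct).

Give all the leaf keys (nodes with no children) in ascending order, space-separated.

26 42 59 81

61: root
36: left child of 61 (depth 1)
45: right child of 36 (depth 2)
63: right child of 61 (depth 1)
22: left child of 36 (depth 2)
24: right child of 22 (depth 3)
57: right child of 45 (depth 3)
26: right child of 24 (depth 4)
43: left child of 45 (depth 3)
59: right child of 57 (depth 4)
42: left child of 43 (depth 4)
65: right child of 63 (depth 2)
81: right child of 65 (depth 3)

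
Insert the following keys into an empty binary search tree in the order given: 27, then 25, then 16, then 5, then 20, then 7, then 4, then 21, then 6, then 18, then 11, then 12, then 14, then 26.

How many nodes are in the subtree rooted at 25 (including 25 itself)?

27: root
25: left child of 27 (depth 1)
16: left child of 25 (depth 2)
5: left child of 16 (depth 3)
20: right child of 16 (depth 3)
7: right child of 5 (depth 4)
4: left child of 5 (depth 4)
21: right child of 20 (depth 4)
6: left child of 7 (depth 5)
18: left child of 20 (depth 4)
11: right child of 7 (depth 5)
12: right child of 11 (depth 6)
14: right child of 12 (depth 7)
26: right child of 25 (depth 2)

Subtree rooted at 25 contains: 25, 16, 5, 4, 7, 6, 11, 12, 14, 20, 18, 21, 26 — 13 nodes.

13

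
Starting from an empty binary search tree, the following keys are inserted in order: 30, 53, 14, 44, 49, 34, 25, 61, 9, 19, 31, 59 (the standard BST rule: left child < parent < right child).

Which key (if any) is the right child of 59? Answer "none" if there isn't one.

none

Resulting structure (node: left, right):
  30: L=14, R=53
  53: L=44, R=61
  14: L=9, R=25
  44: L=34, R=49
  49: L=–, R=–
  34: L=31, R=–
  25: L=19, R=–
  61: L=59, R=–
  9: L=–, R=–
  19: L=–, R=–
  31: L=–, R=–
  59: L=–, R=–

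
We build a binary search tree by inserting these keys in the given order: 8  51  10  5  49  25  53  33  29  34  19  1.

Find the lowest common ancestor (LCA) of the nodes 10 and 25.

8: root
51: right child of 8 (depth 1)
10: left child of 51 (depth 2)
5: left child of 8 (depth 1)
49: right child of 10 (depth 3)
25: left child of 49 (depth 4)
53: right child of 51 (depth 2)
33: right child of 25 (depth 5)
29: left child of 33 (depth 6)
34: right child of 33 (depth 6)
19: left child of 25 (depth 5)
1: left child of 5 (depth 2)

Path to 10: 8 → 51 → 10
Path to 25: 8 → 51 → 10 → 49 → 25
10 lies on both paths and is an ancestor of the other node.

10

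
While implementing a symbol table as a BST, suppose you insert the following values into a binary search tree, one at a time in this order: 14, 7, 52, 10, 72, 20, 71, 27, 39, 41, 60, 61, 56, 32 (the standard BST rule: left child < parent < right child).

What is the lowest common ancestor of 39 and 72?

52

Insert 14: tree is empty, so 14 becomes the root.
Insert 7: 7 < 14 → go left. Place as left child of 14.
Insert 52: 52 > 14 → go right. Place as right child of 14.
Insert 10: 10 < 14 → go left; 10 > 7 → go right. Place as right child of 7.
Insert 72: 72 > 14 → go right; 72 > 52 → go right. Place as right child of 52.
Insert 20: 20 > 14 → go right; 20 < 52 → go left. Place as left child of 52.
Insert 71: 71 > 14 → go right; 71 > 52 → go right; 71 < 72 → go left. Place as left child of 72.
Insert 27: 27 > 14 → go right; 27 < 52 → go left; 27 > 20 → go right. Place as right child of 20.
Insert 39: 39 > 14 → go right; 39 < 52 → go left; 39 > 20 → go right; 39 > 27 → go right. Place as right child of 27.
Insert 41: 41 > 14 → go right; 41 < 52 → go left; 41 > 20 → go right; 41 > 27 → go right; 41 > 39 → go right. Place as right child of 39.
Insert 60: 60 > 14 → go right; 60 > 52 → go right; 60 < 72 → go left; 60 < 71 → go left. Place as left child of 71.
Insert 61: 61 > 14 → go right; 61 > 52 → go right; 61 < 72 → go left; 61 < 71 → go left; 61 > 60 → go right. Place as right child of 60.
Insert 56: 56 > 14 → go right; 56 > 52 → go right; 56 < 72 → go left; 56 < 71 → go left; 56 < 60 → go left. Place as left child of 60.
Insert 32: 32 > 14 → go right; 32 < 52 → go left; 32 > 20 → go right; 32 > 27 → go right; 32 < 39 → go left. Place as left child of 39.

Path to 39: 14 → 52 → 20 → 27 → 39
Path to 72: 14 → 52 → 72
The paths share a prefix ending at 52, then split left and right.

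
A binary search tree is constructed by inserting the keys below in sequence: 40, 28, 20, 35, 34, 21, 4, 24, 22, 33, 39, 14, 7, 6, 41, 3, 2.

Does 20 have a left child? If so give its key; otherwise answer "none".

Resulting structure (node: left, right):
  40: L=28, R=41
  28: L=20, R=35
  20: L=4, R=21
  35: L=34, R=39
  34: L=33, R=–
  21: L=–, R=24
  4: L=3, R=14
  24: L=22, R=–
  22: L=–, R=–
  33: L=–, R=–
  39: L=–, R=–
  14: L=7, R=–
  7: L=6, R=–
  6: L=–, R=–
  41: L=–, R=–
  3: L=2, R=–
  2: L=–, R=–

4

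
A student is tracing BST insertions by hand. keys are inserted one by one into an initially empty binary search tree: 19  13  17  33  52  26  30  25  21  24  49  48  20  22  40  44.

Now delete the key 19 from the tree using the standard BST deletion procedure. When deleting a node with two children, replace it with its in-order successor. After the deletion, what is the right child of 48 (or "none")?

19: root
13: left child of 19 (depth 1)
17: right child of 13 (depth 2)
33: right child of 19 (depth 1)
52: right child of 33 (depth 2)
26: left child of 33 (depth 2)
30: right child of 26 (depth 3)
25: left child of 26 (depth 3)
21: left child of 25 (depth 4)
24: right child of 21 (depth 5)
49: left child of 52 (depth 3)
48: left child of 49 (depth 4)
20: left child of 21 (depth 5)
22: left child of 24 (depth 6)
40: left child of 48 (depth 5)
44: right child of 40 (depth 6)

Delete 19 (two children — replace with in-order successor).
After deletion, 48's right child: none.

none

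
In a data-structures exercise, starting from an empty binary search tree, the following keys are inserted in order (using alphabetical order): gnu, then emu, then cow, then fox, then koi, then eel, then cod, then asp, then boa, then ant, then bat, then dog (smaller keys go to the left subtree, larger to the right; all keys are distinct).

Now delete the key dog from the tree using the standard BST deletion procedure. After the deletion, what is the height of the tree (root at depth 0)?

6

gnu: root
emu: left child of gnu (depth 1)
cow: left child of emu (depth 2)
fox: right child of emu (depth 2)
koi: right child of gnu (depth 1)
eel: right child of cow (depth 3)
cod: left child of cow (depth 3)
asp: left child of cod (depth 4)
boa: right child of asp (depth 5)
ant: left child of asp (depth 5)
bat: left child of boa (depth 6)
dog: left child of eel (depth 4)

Delete dog (at most one child — splice it out).
After deletion, deepest node is bat at depth 6.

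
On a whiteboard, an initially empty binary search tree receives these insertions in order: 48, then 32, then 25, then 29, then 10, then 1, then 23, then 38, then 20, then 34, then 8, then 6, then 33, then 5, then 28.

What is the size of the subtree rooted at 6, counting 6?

48: root
32: left child of 48 (depth 1)
25: left child of 32 (depth 2)
29: right child of 25 (depth 3)
10: left child of 25 (depth 3)
1: left child of 10 (depth 4)
23: right child of 10 (depth 4)
38: right child of 32 (depth 2)
20: left child of 23 (depth 5)
34: left child of 38 (depth 3)
8: right child of 1 (depth 5)
6: left child of 8 (depth 6)
33: left child of 34 (depth 4)
5: left child of 6 (depth 7)
28: left child of 29 (depth 4)

Subtree rooted at 6 contains: 6, 5 — 2 nodes.

2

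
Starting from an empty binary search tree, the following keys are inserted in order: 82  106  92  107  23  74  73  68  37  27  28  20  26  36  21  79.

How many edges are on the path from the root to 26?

Resulting structure (node: left, right):
  82: L=23, R=106
  106: L=92, R=107
  92: L=–, R=–
  107: L=–, R=–
  23: L=20, R=74
  74: L=73, R=79
  73: L=68, R=–
  68: L=37, R=–
  37: L=27, R=–
  27: L=26, R=28
  28: L=–, R=36
  20: L=–, R=21
  26: L=–, R=–
  36: L=–, R=–
  21: L=–, R=–
  79: L=–, R=–

Path to 26: 82 → 23 → 74 → 73 → 68 → 37 → 27 → 26, which is 7 edges.

7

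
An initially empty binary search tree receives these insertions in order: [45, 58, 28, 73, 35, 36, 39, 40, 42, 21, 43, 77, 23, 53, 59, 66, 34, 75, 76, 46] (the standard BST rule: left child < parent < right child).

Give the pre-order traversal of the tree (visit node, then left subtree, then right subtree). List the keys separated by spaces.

45 28 21 23 35 34 36 39 40 42 43 58 53 46 73 59 66 77 75 76

45: root
58: right child of 45 (depth 1)
28: left child of 45 (depth 1)
73: right child of 58 (depth 2)
35: right child of 28 (depth 2)
36: right child of 35 (depth 3)
39: right child of 36 (depth 4)
40: right child of 39 (depth 5)
42: right child of 40 (depth 6)
21: left child of 28 (depth 2)
43: right child of 42 (depth 7)
77: right child of 73 (depth 3)
23: right child of 21 (depth 3)
53: left child of 58 (depth 2)
59: left child of 73 (depth 3)
66: right child of 59 (depth 4)
34: left child of 35 (depth 3)
75: left child of 77 (depth 4)
76: right child of 75 (depth 5)
46: left child of 53 (depth 3)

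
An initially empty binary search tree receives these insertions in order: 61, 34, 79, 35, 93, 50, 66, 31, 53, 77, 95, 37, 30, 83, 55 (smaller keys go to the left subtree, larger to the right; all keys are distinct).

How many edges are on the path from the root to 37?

Resulting structure (node: left, right):
  61: L=34, R=79
  34: L=31, R=35
  79: L=66, R=93
  35: L=–, R=50
  93: L=83, R=95
  50: L=37, R=53
  66: L=–, R=77
  31: L=30, R=–
  53: L=–, R=55
  77: L=–, R=–
  95: L=–, R=–
  37: L=–, R=–
  30: L=–, R=–
  83: L=–, R=–
  55: L=–, R=–

Path to 37: 61 → 34 → 35 → 50 → 37, which is 4 edges.

4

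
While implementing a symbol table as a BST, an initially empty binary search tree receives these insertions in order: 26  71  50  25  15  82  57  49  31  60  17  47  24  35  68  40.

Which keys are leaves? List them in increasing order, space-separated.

24 40 68 82

26: root
71: right child of 26 (depth 1)
50: left child of 71 (depth 2)
25: left child of 26 (depth 1)
15: left child of 25 (depth 2)
82: right child of 71 (depth 2)
57: right child of 50 (depth 3)
49: left child of 50 (depth 3)
31: left child of 49 (depth 4)
60: right child of 57 (depth 4)
17: right child of 15 (depth 3)
47: right child of 31 (depth 5)
24: right child of 17 (depth 4)
35: left child of 47 (depth 6)
68: right child of 60 (depth 5)
40: right child of 35 (depth 7)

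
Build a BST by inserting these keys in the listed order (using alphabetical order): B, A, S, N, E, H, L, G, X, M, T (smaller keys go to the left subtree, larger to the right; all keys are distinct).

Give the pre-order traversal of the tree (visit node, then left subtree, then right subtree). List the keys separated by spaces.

B A S N E H G L M X T

Resulting structure (node: left, right):
  B: L=A, R=S
  A: L=–, R=–
  S: L=N, R=X
  N: L=E, R=–
  E: L=–, R=H
  H: L=G, R=L
  L: L=–, R=M
  G: L=–, R=–
  X: L=T, R=–
  M: L=–, R=–
  T: L=–, R=–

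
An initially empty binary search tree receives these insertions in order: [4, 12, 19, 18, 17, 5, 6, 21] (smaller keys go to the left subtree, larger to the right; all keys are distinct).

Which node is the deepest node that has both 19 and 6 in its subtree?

4: root
12: right child of 4 (depth 1)
19: right child of 12 (depth 2)
18: left child of 19 (depth 3)
17: left child of 18 (depth 4)
5: left child of 12 (depth 2)
6: right child of 5 (depth 3)
21: right child of 19 (depth 3)

Path to 19: 4 → 12 → 19
Path to 6: 4 → 12 → 5 → 6
The paths share a prefix ending at 12, then split left and right.

12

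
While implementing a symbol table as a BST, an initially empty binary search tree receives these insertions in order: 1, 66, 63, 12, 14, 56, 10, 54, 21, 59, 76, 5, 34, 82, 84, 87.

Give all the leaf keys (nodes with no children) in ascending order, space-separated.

1: root
66: right child of 1 (depth 1)
63: left child of 66 (depth 2)
12: left child of 63 (depth 3)
14: right child of 12 (depth 4)
56: right child of 14 (depth 5)
10: left child of 12 (depth 4)
54: left child of 56 (depth 6)
21: left child of 54 (depth 7)
59: right child of 56 (depth 6)
76: right child of 66 (depth 2)
5: left child of 10 (depth 5)
34: right child of 21 (depth 8)
82: right child of 76 (depth 3)
84: right child of 82 (depth 4)
87: right child of 84 (depth 5)

5 34 59 87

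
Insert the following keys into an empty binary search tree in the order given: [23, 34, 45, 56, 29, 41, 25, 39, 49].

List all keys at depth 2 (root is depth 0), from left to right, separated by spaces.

29 45

Resulting structure (node: left, right):
  23: L=–, R=34
  34: L=29, R=45
  45: L=41, R=56
  56: L=49, R=–
  29: L=25, R=–
  41: L=39, R=–
  25: L=–, R=–
  39: L=–, R=–
  49: L=–, R=–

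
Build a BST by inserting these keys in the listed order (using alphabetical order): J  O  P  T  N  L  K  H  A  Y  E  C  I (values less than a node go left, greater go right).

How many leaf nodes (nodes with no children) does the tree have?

Insert J: tree is empty, so J becomes the root.
Insert O: O > J → go right. Place as right child of J.
Insert P: P > J → go right; P > O → go right. Place as right child of O.
Insert T: T > J → go right; T > O → go right; T > P → go right. Place as right child of P.
Insert N: N > J → go right; N < O → go left. Place as left child of O.
Insert L: L > J → go right; L < O → go left; L < N → go left. Place as left child of N.
Insert K: K > J → go right; K < O → go left; K < N → go left; K < L → go left. Place as left child of L.
Insert H: H < J → go left. Place as left child of J.
Insert A: A < J → go left; A < H → go left. Place as left child of H.
Insert Y: Y > J → go right; Y > O → go right; Y > P → go right; Y > T → go right. Place as right child of T.
Insert E: E < J → go left; E < H → go left; E > A → go right. Place as right child of A.
Insert C: C < J → go left; C < H → go left; C > A → go right; C < E → go left. Place as left child of E.
Insert I: I < J → go left; I > H → go right. Place as right child of H.

Leaves: C, I, K, Y — 4 in total.

4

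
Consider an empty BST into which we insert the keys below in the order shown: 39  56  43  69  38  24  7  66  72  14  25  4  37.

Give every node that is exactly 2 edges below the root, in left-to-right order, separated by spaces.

24 43 69

Resulting structure (node: left, right):
  39: L=38, R=56
  56: L=43, R=69
  43: L=–, R=–
  69: L=66, R=72
  38: L=24, R=–
  24: L=7, R=25
  7: L=4, R=14
  66: L=–, R=–
  72: L=–, R=–
  14: L=–, R=–
  25: L=–, R=37
  4: L=–, R=–
  37: L=–, R=–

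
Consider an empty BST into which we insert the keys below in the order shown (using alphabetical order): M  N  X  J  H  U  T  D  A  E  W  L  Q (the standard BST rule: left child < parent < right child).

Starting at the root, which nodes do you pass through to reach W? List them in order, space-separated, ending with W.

Insert M: tree is empty, so M becomes the root.
Insert N: N > M → go right. Place as right child of M.
Insert X: X > M → go right; X > N → go right. Place as right child of N.
Insert J: J < M → go left. Place as left child of M.
Insert H: H < M → go left; H < J → go left. Place as left child of J.
Insert U: U > M → go right; U > N → go right; U < X → go left. Place as left child of X.
Insert T: T > M → go right; T > N → go right; T < X → go left; T < U → go left. Place as left child of U.
Insert D: D < M → go left; D < J → go left; D < H → go left. Place as left child of H.
Insert A: A < M → go left; A < J → go left; A < H → go left; A < D → go left. Place as left child of D.
Insert E: E < M → go left; E < J → go left; E < H → go left; E > D → go right. Place as right child of D.
Insert W: W > M → go right; W > N → go right; W < X → go left; W > U → go right. Place as right child of U.
Insert L: L < M → go left; L > J → go right. Place as right child of J.
Insert Q: Q > M → go right; Q > N → go right; Q < X → go left; Q < U → go left; Q < T → go left. Place as left child of T.

M N X U W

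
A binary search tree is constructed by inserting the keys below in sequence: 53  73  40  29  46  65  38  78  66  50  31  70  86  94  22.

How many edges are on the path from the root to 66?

53: root
73: right child of 53 (depth 1)
40: left child of 53 (depth 1)
29: left child of 40 (depth 2)
46: right child of 40 (depth 2)
65: left child of 73 (depth 2)
38: right child of 29 (depth 3)
78: right child of 73 (depth 2)
66: right child of 65 (depth 3)
50: right child of 46 (depth 3)
31: left child of 38 (depth 4)
70: right child of 66 (depth 4)
86: right child of 78 (depth 3)
94: right child of 86 (depth 4)
22: left child of 29 (depth 3)

Path to 66: 53 → 73 → 65 → 66, which is 3 edges.

3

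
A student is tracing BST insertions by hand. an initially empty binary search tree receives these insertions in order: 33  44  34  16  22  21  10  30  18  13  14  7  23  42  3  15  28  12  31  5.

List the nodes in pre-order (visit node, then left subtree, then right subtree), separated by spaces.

33 16 10 7 3 5 13 12 14 15 22 21 18 30 23 28 31 44 34 42

33: root
44: right child of 33 (depth 1)
34: left child of 44 (depth 2)
16: left child of 33 (depth 1)
22: right child of 16 (depth 2)
21: left child of 22 (depth 3)
10: left child of 16 (depth 2)
30: right child of 22 (depth 3)
18: left child of 21 (depth 4)
13: right child of 10 (depth 3)
14: right child of 13 (depth 4)
7: left child of 10 (depth 3)
23: left child of 30 (depth 4)
42: right child of 34 (depth 3)
3: left child of 7 (depth 4)
15: right child of 14 (depth 5)
28: right child of 23 (depth 5)
12: left child of 13 (depth 4)
31: right child of 30 (depth 4)
5: right child of 3 (depth 5)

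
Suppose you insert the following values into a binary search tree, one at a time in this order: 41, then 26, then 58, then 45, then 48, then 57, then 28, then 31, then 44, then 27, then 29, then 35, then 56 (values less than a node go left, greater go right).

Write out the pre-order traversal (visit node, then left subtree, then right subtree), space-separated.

41 26 28 27 31 29 35 58 45 44 48 57 56

Insert 41: tree is empty, so 41 becomes the root.
Insert 26: 26 < 41 → go left. Place as left child of 41.
Insert 58: 58 > 41 → go right. Place as right child of 41.
Insert 45: 45 > 41 → go right; 45 < 58 → go left. Place as left child of 58.
Insert 48: 48 > 41 → go right; 48 < 58 → go left; 48 > 45 → go right. Place as right child of 45.
Insert 57: 57 > 41 → go right; 57 < 58 → go left; 57 > 45 → go right; 57 > 48 → go right. Place as right child of 48.
Insert 28: 28 < 41 → go left; 28 > 26 → go right. Place as right child of 26.
Insert 31: 31 < 41 → go left; 31 > 26 → go right; 31 > 28 → go right. Place as right child of 28.
Insert 44: 44 > 41 → go right; 44 < 58 → go left; 44 < 45 → go left. Place as left child of 45.
Insert 27: 27 < 41 → go left; 27 > 26 → go right; 27 < 28 → go left. Place as left child of 28.
Insert 29: 29 < 41 → go left; 29 > 26 → go right; 29 > 28 → go right; 29 < 31 → go left. Place as left child of 31.
Insert 35: 35 < 41 → go left; 35 > 26 → go right; 35 > 28 → go right; 35 > 31 → go right. Place as right child of 31.
Insert 56: 56 > 41 → go right; 56 < 58 → go left; 56 > 45 → go right; 56 > 48 → go right; 56 < 57 → go left. Place as left child of 57.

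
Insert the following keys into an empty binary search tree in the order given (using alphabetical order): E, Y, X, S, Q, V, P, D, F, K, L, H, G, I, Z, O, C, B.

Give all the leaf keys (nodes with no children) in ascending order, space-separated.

B G I O V Z

E: root
Y: right child of E (depth 1)
X: left child of Y (depth 2)
S: left child of X (depth 3)
Q: left child of S (depth 4)
V: right child of S (depth 4)
P: left child of Q (depth 5)
D: left child of E (depth 1)
F: left child of P (depth 6)
K: right child of F (depth 7)
L: right child of K (depth 8)
H: left child of K (depth 8)
G: left child of H (depth 9)
I: right child of H (depth 9)
Z: right child of Y (depth 2)
O: right child of L (depth 9)
C: left child of D (depth 2)
B: left child of C (depth 3)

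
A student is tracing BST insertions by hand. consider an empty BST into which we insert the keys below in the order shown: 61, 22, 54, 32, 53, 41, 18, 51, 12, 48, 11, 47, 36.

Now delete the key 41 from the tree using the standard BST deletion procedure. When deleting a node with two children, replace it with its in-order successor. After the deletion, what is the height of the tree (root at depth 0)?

7

61: root
22: left child of 61 (depth 1)
54: right child of 22 (depth 2)
32: left child of 54 (depth 3)
53: right child of 32 (depth 4)
41: left child of 53 (depth 5)
18: left child of 22 (depth 2)
51: right child of 41 (depth 6)
12: left child of 18 (depth 3)
48: left child of 51 (depth 7)
11: left child of 12 (depth 4)
47: left child of 48 (depth 8)
36: left child of 41 (depth 6)

Delete 41 (two children — replace with in-order successor).
After deletion, deepest node is 48 at depth 7.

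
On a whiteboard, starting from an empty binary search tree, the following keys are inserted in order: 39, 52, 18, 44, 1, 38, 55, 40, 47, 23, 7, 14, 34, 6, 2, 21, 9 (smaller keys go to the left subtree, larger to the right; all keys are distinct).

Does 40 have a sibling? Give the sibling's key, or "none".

47

Insert 39: tree is empty, so 39 becomes the root.
Insert 52: 52 > 39 → go right. Place as right child of 39.
Insert 18: 18 < 39 → go left. Place as left child of 39.
Insert 44: 44 > 39 → go right; 44 < 52 → go left. Place as left child of 52.
Insert 1: 1 < 39 → go left; 1 < 18 → go left. Place as left child of 18.
Insert 38: 38 < 39 → go left; 38 > 18 → go right. Place as right child of 18.
Insert 55: 55 > 39 → go right; 55 > 52 → go right. Place as right child of 52.
Insert 40: 40 > 39 → go right; 40 < 52 → go left; 40 < 44 → go left. Place as left child of 44.
Insert 47: 47 > 39 → go right; 47 < 52 → go left; 47 > 44 → go right. Place as right child of 44.
Insert 23: 23 < 39 → go left; 23 > 18 → go right; 23 < 38 → go left. Place as left child of 38.
Insert 7: 7 < 39 → go left; 7 < 18 → go left; 7 > 1 → go right. Place as right child of 1.
Insert 14: 14 < 39 → go left; 14 < 18 → go left; 14 > 1 → go right; 14 > 7 → go right. Place as right child of 7.
Insert 34: 34 < 39 → go left; 34 > 18 → go right; 34 < 38 → go left; 34 > 23 → go right. Place as right child of 23.
Insert 6: 6 < 39 → go left; 6 < 18 → go left; 6 > 1 → go right; 6 < 7 → go left. Place as left child of 7.
Insert 2: 2 < 39 → go left; 2 < 18 → go left; 2 > 1 → go right; 2 < 7 → go left; 2 < 6 → go left. Place as left child of 6.
Insert 21: 21 < 39 → go left; 21 > 18 → go right; 21 < 38 → go left; 21 < 23 → go left. Place as left child of 23.
Insert 9: 9 < 39 → go left; 9 < 18 → go left; 9 > 1 → go right; 9 > 7 → go right; 9 < 14 → go left. Place as left child of 14.

40's parent is 44; the other child of 44 is 47.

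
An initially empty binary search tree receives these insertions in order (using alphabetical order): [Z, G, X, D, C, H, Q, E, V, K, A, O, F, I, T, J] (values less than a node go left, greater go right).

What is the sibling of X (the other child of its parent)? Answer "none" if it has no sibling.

Z: root
G: left child of Z (depth 1)
X: right child of G (depth 2)
D: left child of G (depth 2)
C: left child of D (depth 3)
H: left child of X (depth 3)
Q: right child of H (depth 4)
E: right child of D (depth 3)
V: right child of Q (depth 5)
K: left child of Q (depth 5)
A: left child of C (depth 4)
O: right child of K (depth 6)
F: right child of E (depth 4)
I: left child of K (depth 6)
T: left child of V (depth 6)
J: right child of I (depth 7)

X's parent is G; the other child of G is D.

D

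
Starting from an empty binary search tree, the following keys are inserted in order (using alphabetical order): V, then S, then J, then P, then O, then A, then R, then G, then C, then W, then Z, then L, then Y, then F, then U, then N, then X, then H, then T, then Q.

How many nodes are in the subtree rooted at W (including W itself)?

4

Insert V: tree is empty, so V becomes the root.
Insert S: S < V → go left. Place as left child of V.
Insert J: J < V → go left; J < S → go left. Place as left child of S.
Insert P: P < V → go left; P < S → go left; P > J → go right. Place as right child of J.
Insert O: O < V → go left; O < S → go left; O > J → go right; O < P → go left. Place as left child of P.
Insert A: A < V → go left; A < S → go left; A < J → go left. Place as left child of J.
Insert R: R < V → go left; R < S → go left; R > J → go right; R > P → go right. Place as right child of P.
Insert G: G < V → go left; G < S → go left; G < J → go left; G > A → go right. Place as right child of A.
Insert C: C < V → go left; C < S → go left; C < J → go left; C > A → go right; C < G → go left. Place as left child of G.
Insert W: W > V → go right. Place as right child of V.
Insert Z: Z > V → go right; Z > W → go right. Place as right child of W.
Insert L: L < V → go left; L < S → go left; L > J → go right; L < P → go left; L < O → go left. Place as left child of O.
Insert Y: Y > V → go right; Y > W → go right; Y < Z → go left. Place as left child of Z.
Insert F: F < V → go left; F < S → go left; F < J → go left; F > A → go right; F < G → go left; F > C → go right. Place as right child of C.
Insert U: U < V → go left; U > S → go right. Place as right child of S.
Insert N: N < V → go left; N < S → go left; N > J → go right; N < P → go left; N < O → go left; N > L → go right. Place as right child of L.
Insert X: X > V → go right; X > W → go right; X < Z → go left; X < Y → go left. Place as left child of Y.
Insert H: H < V → go left; H < S → go left; H < J → go left; H > A → go right; H > G → go right. Place as right child of G.
Insert T: T < V → go left; T > S → go right; T < U → go left. Place as left child of U.
Insert Q: Q < V → go left; Q < S → go left; Q > J → go right; Q > P → go right; Q < R → go left. Place as left child of R.

Subtree rooted at W contains: W, Z, Y, X — 4 nodes.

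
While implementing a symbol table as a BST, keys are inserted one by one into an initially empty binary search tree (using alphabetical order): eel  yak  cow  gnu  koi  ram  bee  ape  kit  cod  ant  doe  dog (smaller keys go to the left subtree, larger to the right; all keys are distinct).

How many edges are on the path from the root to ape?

3

eel: root
yak: right child of eel (depth 1)
cow: left child of eel (depth 1)
gnu: left child of yak (depth 2)
koi: right child of gnu (depth 3)
ram: right child of koi (depth 4)
bee: left child of cow (depth 2)
ape: left child of bee (depth 3)
kit: left child of koi (depth 4)
cod: right child of bee (depth 3)
ant: left child of ape (depth 4)
doe: right child of cow (depth 2)
dog: right child of doe (depth 3)

Path to ape: eel → cow → bee → ape, which is 3 edges.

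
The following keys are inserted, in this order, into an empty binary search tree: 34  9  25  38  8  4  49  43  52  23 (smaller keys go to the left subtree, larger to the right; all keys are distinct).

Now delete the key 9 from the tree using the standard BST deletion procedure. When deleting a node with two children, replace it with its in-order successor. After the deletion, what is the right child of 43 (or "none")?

none

Resulting structure (node: left, right):
  34: L=9, R=38
  9: L=8, R=25
  25: L=23, R=–
  38: L=–, R=49
  8: L=4, R=–
  4: L=–, R=–
  49: L=43, R=52
  43: L=–, R=–
  52: L=–, R=–
  23: L=–, R=–

Delete 9 (two children — replace with in-order successor).
After deletion, 43's right child: none.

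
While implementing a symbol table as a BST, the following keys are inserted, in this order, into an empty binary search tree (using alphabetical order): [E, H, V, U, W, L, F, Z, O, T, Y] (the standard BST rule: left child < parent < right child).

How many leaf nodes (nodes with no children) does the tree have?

3

Insert E: tree is empty, so E becomes the root.
Insert H: H > E → go right. Place as right child of E.
Insert V: V > E → go right; V > H → go right. Place as right child of H.
Insert U: U > E → go right; U > H → go right; U < V → go left. Place as left child of V.
Insert W: W > E → go right; W > H → go right; W > V → go right. Place as right child of V.
Insert L: L > E → go right; L > H → go right; L < V → go left; L < U → go left. Place as left child of U.
Insert F: F > E → go right; F < H → go left. Place as left child of H.
Insert Z: Z > E → go right; Z > H → go right; Z > V → go right; Z > W → go right. Place as right child of W.
Insert O: O > E → go right; O > H → go right; O < V → go left; O < U → go left; O > L → go right. Place as right child of L.
Insert T: T > E → go right; T > H → go right; T < V → go left; T < U → go left; T > L → go right; T > O → go right. Place as right child of O.
Insert Y: Y > E → go right; Y > H → go right; Y > V → go right; Y > W → go right; Y < Z → go left. Place as left child of Z.

Leaves: F, T, Y — 3 in total.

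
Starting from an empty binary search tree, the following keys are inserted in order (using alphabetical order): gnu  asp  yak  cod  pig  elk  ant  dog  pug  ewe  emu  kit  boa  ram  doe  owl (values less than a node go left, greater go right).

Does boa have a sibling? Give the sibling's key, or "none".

elk

Insert gnu: tree is empty, so gnu becomes the root.
Insert asp: asp < gnu → go left. Place as left child of gnu.
Insert yak: yak > gnu → go right. Place as right child of gnu.
Insert cod: cod < gnu → go left; cod > asp → go right. Place as right child of asp.
Insert pig: pig > gnu → go right; pig < yak → go left. Place as left child of yak.
Insert elk: elk < gnu → go left; elk > asp → go right; elk > cod → go right. Place as right child of cod.
Insert ant: ant < gnu → go left; ant < asp → go left. Place as left child of asp.
Insert dog: dog < gnu → go left; dog > asp → go right; dog > cod → go right; dog < elk → go left. Place as left child of elk.
Insert pug: pug > gnu → go right; pug < yak → go left; pug > pig → go right. Place as right child of pig.
Insert ewe: ewe < gnu → go left; ewe > asp → go right; ewe > cod → go right; ewe > elk → go right. Place as right child of elk.
Insert emu: emu < gnu → go left; emu > asp → go right; emu > cod → go right; emu > elk → go right; emu < ewe → go left. Place as left child of ewe.
Insert kit: kit > gnu → go right; kit < yak → go left; kit < pig → go left. Place as left child of pig.
Insert boa: boa < gnu → go left; boa > asp → go right; boa < cod → go left. Place as left child of cod.
Insert ram: ram > gnu → go right; ram < yak → go left; ram > pig → go right; ram > pug → go right. Place as right child of pug.
Insert doe: doe < gnu → go left; doe > asp → go right; doe > cod → go right; doe < elk → go left; doe < dog → go left. Place as left child of dog.
Insert owl: owl > gnu → go right; owl < yak → go left; owl < pig → go left; owl > kit → go right. Place as right child of kit.

boa's parent is cod; the other child of cod is elk.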